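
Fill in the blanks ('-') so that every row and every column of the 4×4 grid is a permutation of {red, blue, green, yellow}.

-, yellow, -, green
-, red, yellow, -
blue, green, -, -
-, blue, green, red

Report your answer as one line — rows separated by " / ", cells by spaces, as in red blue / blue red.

At row 1, column 1: row 1 has {green,yellow}; column 1 has {blue}; that leaves red.
At row 1, column 3: row 1 has {red,green,yellow}; column 3 has {green,yellow}; that leaves blue.
At row 2, column 1: row 2 has {red,yellow}; column 1 has {red,blue}; that leaves green.
At row 2, column 4: row 2 has {red,green,yellow}; column 4 has {red,green}; that leaves blue.
At row 3, column 3: row 3 has {blue,green}; column 3 has {blue,green,yellow}; that leaves red.
At row 3, column 4: row 3 has {red,blue,green}; column 4 has {red,blue,green}; that leaves yellow.
At row 4, column 1: row 4 has {red,blue,green}; column 1 has {red,blue,green}; that leaves yellow.

red yellow blue green / green red yellow blue / blue green red yellow / yellow blue green red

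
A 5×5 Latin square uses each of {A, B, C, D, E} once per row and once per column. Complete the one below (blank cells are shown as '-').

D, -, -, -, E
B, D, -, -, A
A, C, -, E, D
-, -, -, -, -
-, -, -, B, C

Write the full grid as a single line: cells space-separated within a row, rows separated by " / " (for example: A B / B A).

D B C A E / B D E C A / A C B E D / C E A D B / E A D B C

row 2 has {A,B,D}; column 4 has {B,E} — only C is left for (r2,c4).
row 3 has {A,C,D,E}; column 3 is empty so far — only B is left for (r3,c3).
row 4 is empty so far; column 5 has {A,C,D,E} — only B is left for (r4,c5).
row 5 has {B,C}; column 1 has {A,B,D} — only E is left for (r5,c1).
row 5 has {B,C,E}; column 2 has {C,D} — only A is left for (r5,c2).
row 5 has {A,B,C,E}; column 3 has {B} — only D is left for (r5,c3).
row 1 has {D,E}; column 2 has {A,C,D} — only B is left for (r1,c2).
row 1 has {B,D,E}; column 4 has {B,C,E} — only A is left for (r1,c4).
row 2 has {A,B,C,D}; column 3 has {B,D} — only E is left for (r2,c3).
row 4 has {B}; column 1 has {A,B,D,E} — only C is left for (r4,c1).
row 4 has {B,C}; column 2 has {A,B,C,D} — only E is left for (r4,c2).
row 4 has {B,C,E}; column 3 has {B,D,E} — only A is left for (r4,c3).
row 4 has {A,B,C,E}; column 4 has {A,B,C,E} — only D is left for (r4,c4).
row 1 has {A,B,D,E}; column 3 has {A,B,D,E} — only C is left for (r1,c3).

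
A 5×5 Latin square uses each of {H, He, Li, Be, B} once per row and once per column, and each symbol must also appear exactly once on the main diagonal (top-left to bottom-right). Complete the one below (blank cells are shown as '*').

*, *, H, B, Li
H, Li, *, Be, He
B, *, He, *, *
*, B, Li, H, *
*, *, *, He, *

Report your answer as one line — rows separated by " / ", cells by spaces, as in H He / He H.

row 1 has {H,Li,B}; column 1 has {H,B}; the diagonal has {H,He,Li} — only Be is left for (r1,c1).
row 1 has {H,Li,Be,B}; column 2 has {Li,B} — only He is left for (r1,c2).
row 2 has {H,He,Li,Be}; column 3 has {H,He,Li} — only B is left for (r2,c3).
row 3 has {He,B}; column 4 has {H,He,Be,B} — only Li is left for (r3,c4).
row 4 has {H,Li,B}; column 1 has {H,Be,B} — only He is left for (r4,c1).
row 4 has {H,He,Li,B}; column 5 has {He,Li} — only Be is left for (r4,c5).
row 5 has {He}; column 1 has {H,He,Be,B} — only Li is left for (r5,c1).
row 5 has {He,Li}; column 3 has {H,He,Li,B} — only Be is left for (r5,c3).
row 5 has {He,Li,Be}; column 5 has {He,Li,Be}; the diagonal has {H,He,Li,Be} — only B is left for (r5,c5).
row 3 has {He,Li,B}; column 5 has {He,Li,Be,B} — only H is left for (r3,c5).
row 5 has {He,Li,Be,B}; column 2 has {He,Li,B} — only H is left for (r5,c2).
row 3 has {H,He,Li,B}; column 2 has {H,He,Li,B} — only Be is left for (r3,c2).

Be He H B Li / H Li B Be He / B Be He Li H / He B Li H Be / Li H Be He B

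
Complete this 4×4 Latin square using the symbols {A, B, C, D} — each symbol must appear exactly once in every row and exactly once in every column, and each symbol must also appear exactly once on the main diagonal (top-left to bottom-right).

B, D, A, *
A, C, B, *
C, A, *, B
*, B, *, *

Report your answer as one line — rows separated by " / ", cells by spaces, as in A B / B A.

(r1,c4) = C
(r2,c4) = D
(r3,c3) = D
(r4,c1) = D
(r4,c3) = C
(r4,c4) = A

B D A C / A C B D / C A D B / D B C A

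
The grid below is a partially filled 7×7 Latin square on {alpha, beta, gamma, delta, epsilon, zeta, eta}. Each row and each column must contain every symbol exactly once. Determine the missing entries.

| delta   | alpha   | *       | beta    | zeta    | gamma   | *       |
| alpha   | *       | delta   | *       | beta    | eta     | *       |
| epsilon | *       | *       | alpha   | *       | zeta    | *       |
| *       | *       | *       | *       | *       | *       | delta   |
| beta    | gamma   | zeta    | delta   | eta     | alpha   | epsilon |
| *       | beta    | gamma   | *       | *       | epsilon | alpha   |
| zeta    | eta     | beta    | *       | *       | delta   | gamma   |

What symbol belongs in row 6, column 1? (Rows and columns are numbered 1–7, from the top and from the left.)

eta

(r1,c7): row 1 has {alpha,beta,gamma,delta,zeta}; column 7 has {alpha,gamma,delta,epsilon}, so it must be eta.
(r2,c7): row 2 has {alpha,beta,delta,eta}; column 7 has {alpha,gamma,delta,epsilon,eta}, so it must be zeta.
(r3,c2): row 3 has {alpha,epsilon,zeta}; column 2 has {alpha,beta,gamma,eta}, so it must be delta.
(r3,c3): row 3 has {alpha,delta,epsilon,zeta}; column 3 has {beta,gamma,delta,zeta}, so it must be eta.
(r3,c5): row 3 has {alpha,delta,epsilon,zeta,eta}; column 5 has {beta,zeta,eta}, so it must be gamma.
(r3,c7): row 3 has {alpha,gamma,delta,epsilon,zeta,eta}; column 7 has {alpha,gamma,delta,epsilon,zeta,eta}, so it must be beta.
(r4,c6): row 4 has {delta}; column 6 has {alpha,gamma,delta,epsilon,zeta,eta}, so it must be beta.
(r6,c1): row 6 has {alpha,beta,gamma,epsilon}; column 1 has {alpha,beta,delta,epsilon,zeta}, so it must be eta.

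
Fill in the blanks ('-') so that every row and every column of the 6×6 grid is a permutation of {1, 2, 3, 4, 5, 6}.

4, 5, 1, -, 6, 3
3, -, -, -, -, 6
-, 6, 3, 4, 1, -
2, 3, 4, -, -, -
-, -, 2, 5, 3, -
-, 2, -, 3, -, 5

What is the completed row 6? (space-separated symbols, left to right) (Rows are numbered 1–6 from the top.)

1 2 6 3 4 5

(r1,c4) = 2
(r2,c3) = 5
(r2,c4) = 1
(r3,c1) = 5
(r3,c6) = 2
(r4,c4) = 6
(r4,c5) = 5
(r4,c6) = 1
(r5,c6) = 4
(r6,c3) = 6
(r6,c5) = 4
(r2,c2) = 4
(r2,c5) = 2
(r5,c2) = 1
(r6,c1) = 1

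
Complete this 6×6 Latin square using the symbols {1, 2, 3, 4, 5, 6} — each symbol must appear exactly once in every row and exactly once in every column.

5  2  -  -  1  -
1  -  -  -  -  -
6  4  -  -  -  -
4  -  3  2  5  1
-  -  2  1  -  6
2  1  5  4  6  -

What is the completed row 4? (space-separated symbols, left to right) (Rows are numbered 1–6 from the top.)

4 6 3 2 5 1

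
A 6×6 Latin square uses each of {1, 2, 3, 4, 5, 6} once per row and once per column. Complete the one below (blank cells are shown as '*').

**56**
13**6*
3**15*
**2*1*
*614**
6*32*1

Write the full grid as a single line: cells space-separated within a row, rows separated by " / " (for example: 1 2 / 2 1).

4 1 5 6 2 3 / 1 3 4 5 6 2 / 3 2 6 1 5 4 / 5 4 2 3 1 6 / 2 6 1 4 3 5 / 6 5 3 2 4 1

Cell (r2,c3): row 2 has {1,3,6}; column 3 has {1,2,3,5} → 4.
Cell (r2,c4): row 2 has {1,3,4,6}; column 4 has {1,2,4,6} → 5.
Cell (r2,c6): row 2 has {1,3,4,5,6}; column 6 has {1} → 2.
Cell (r3,c3): row 3 has {1,3,5}; column 3 has {1,2,3,4,5} → 6.
Cell (r3,c6): row 3 has {1,3,5,6}; column 6 has {1,2} → 4.
Cell (r4,c4): row 4 has {1,2}; column 4 has {1,2,4,5,6} → 3.
Cell (r6,c5): row 6 has {1,2,3,6}; column 5 has {1,5,6} → 4.
Cell (r1,c6): row 1 has {5,6}; column 6 has {1,2,4} → 3.
Cell (r3,c2): row 3 has {1,3,4,5,6}; column 2 has {3,6} → 2.
Cell (r5,c6): row 5 has {1,4,6}; column 6 has {1,2,3,4} → 5.
Cell (r6,c2): row 6 has {1,2,3,4,6}; column 2 has {2,3,6} → 5.
Cell (r1,c5): row 1 has {3,5,6}; column 5 has {1,4,5,6} → 2.
Cell (r4,c2): row 4 has {1,2,3}; column 2 has {2,3,5,6} → 4.
Cell (r4,c6): row 4 has {1,2,3,4}; column 6 has {1,2,3,4,5} → 6.
Cell (r5,c1): row 5 has {1,4,5,6}; column 1 has {1,3,6} → 2.
Cell (r5,c5): row 5 has {1,2,4,5,6}; column 5 has {1,2,4,5,6} → 3.
Cell (r1,c1): row 1 has {2,3,5,6}; column 1 has {1,2,3,6} → 4.
Cell (r1,c2): row 1 has {2,3,4,5,6}; column 2 has {2,3,4,5,6} → 1.
Cell (r4,c1): row 4 has {1,2,3,4,6}; column 1 has {1,2,3,4,6} → 5.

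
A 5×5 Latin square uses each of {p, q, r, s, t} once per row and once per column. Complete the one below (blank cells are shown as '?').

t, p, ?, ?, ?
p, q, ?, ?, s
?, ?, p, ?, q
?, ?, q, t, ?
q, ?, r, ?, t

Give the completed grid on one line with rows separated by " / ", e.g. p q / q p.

t p s q r / p q t r s / r t p s q / s r q t p / q s r p t

At row 1, column 3: row 1 has {p,t}; column 3 has {p,q,r}; that leaves s.
At row 1, column 5: row 1 has {p,s,t}; column 5 has {q,s,t}; that leaves r.
At row 2, column 3: row 2 has {p,q,s}; column 3 has {p,q,r,s}; that leaves t.
At row 2, column 4: row 2 has {p,q,s,t}; column 4 has {t}; that leaves r.
At row 3, column 4: row 3 has {p,q}; column 4 has {r,t}; that leaves s.
At row 4, column 5: row 4 has {q,t}; column 5 has {q,r,s,t}; that leaves p.
At row 5, column 2: row 5 has {q,r,t}; column 2 has {p,q}; that leaves s.
At row 5, column 4: row 5 has {q,r,s,t}; column 4 has {r,s,t}; that leaves p.
At row 1, column 4: row 1 has {p,r,s,t}; column 4 has {p,r,s,t}; that leaves q.
At row 3, column 1: row 3 has {p,q,s}; column 1 has {p,q,t}; that leaves r.
At row 3, column 2: row 3 has {p,q,r,s}; column 2 has {p,q,s}; that leaves t.
At row 4, column 1: row 4 has {p,q,t}; column 1 has {p,q,r,t}; that leaves s.
At row 4, column 2: row 4 has {p,q,s,t}; column 2 has {p,q,s,t}; that leaves r.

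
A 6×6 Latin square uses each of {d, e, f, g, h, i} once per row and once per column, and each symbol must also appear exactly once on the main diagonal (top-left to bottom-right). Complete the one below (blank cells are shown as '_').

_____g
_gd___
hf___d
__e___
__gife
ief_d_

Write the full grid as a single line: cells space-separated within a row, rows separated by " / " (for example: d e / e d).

e d h f i g / f g d h e i / h f i e g d / g i e d h f / d h g i f e / i e f g d h

row 3 has {d,f,h}; column 3 has {d,e,f,g}; the diagonal has {f,g} — only i is left for (r3,c3).
row 5 has {e,f,g,i}; column 1 has {h,i} — only d is left for (r5,c1).
row 5 has {d,e,f,g,i}; column 2 has {e,f,g} — only h is left for (r5,c2).
row 6 has {d,e,f,i}; column 6 has {d,e,g}; the diagonal has {f,g,i} — only h is left for (r6,c6).
row 1 has {g}; column 1 has {d,h,i}; the diagonal has {f,g,h,i} — only e is left for (r1,c1).
row 1 has {e,g}; column 3 has {d,e,f,g,i} — only h is left for (r1,c3).
row 1 has {e,g,h}; column 5 has {d,f} — only i is left for (r1,c5).
row 2 has {d,g}; column 1 has {d,e,h,i} — only f is left for (r2,c1).
row 2 has {d,f,g}; column 6 has {d,e,g,h} — only i is left for (r2,c6).
row 4 has {e}; column 1 has {d,e,f,h,i} — only g is left for (r4,c1).
row 4 has {e,g}; column 4 has {i}; the diagonal has {e,f,g,h,i} — only d is left for (r4,c4).
row 4 has {d,e,g}; column 5 has {d,f,i} — only h is left for (r4,c5).
row 4 has {d,e,g,h}; column 6 has {d,e,g,h,i} — only f is left for (r4,c6).
row 6 has {d,e,f,h,i}; column 4 has {d,i} — only g is left for (r6,c4).
row 1 has {e,g,h,i}; column 2 has {e,f,g,h} — only d is left for (r1,c2).
row 1 has {d,e,g,h,i}; column 4 has {d,g,i} — only f is left for (r1,c4).
row 2 has {d,f,g,i}; column 5 has {d,f,h,i} — only e is left for (r2,c5).
row 3 has {d,f,h,i}; column 4 has {d,f,g,i} — only e is left for (r3,c4).
row 3 has {d,e,f,h,i}; column 5 has {d,e,f,h,i} — only g is left for (r3,c5).
row 4 has {d,e,f,g,h}; column 2 has {d,e,f,g,h} — only i is left for (r4,c2).
row 2 has {d,e,f,g,i}; column 4 has {d,e,f,g,i} — only h is left for (r2,c4).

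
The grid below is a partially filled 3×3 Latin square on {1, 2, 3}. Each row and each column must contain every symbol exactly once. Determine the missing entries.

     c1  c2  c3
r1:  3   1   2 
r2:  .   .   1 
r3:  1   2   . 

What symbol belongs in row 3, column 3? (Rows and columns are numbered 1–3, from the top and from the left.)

3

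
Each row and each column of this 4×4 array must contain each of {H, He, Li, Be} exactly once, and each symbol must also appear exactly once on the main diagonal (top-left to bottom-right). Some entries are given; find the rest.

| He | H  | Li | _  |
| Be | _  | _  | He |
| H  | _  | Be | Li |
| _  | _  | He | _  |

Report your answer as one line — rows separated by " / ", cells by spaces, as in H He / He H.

row 1 has {H,He,Li}; column 4 has {He,Li} — only Be is left for (r1,c4).
row 2 has {He,Be}; column 2 has {H}; the diagonal has {He,Be} — only Li is left for (r2,c2).
row 2 has {He,Li,Be}; column 3 has {He,Li,Be} — only H is left for (r2,c3).
row 3 has {H,Li,Be}; column 2 has {H,Li} — only He is left for (r3,c2).
row 4 has {He}; column 1 has {H,He,Be} — only Li is left for (r4,c1).
row 4 has {He,Li}; column 2 has {H,He,Li} — only Be is left for (r4,c2).
row 4 has {He,Li,Be}; column 4 has {He,Li,Be}; the diagonal has {He,Li,Be} — only H is left for (r4,c4).

He H Li Be / Be Li H He / H He Be Li / Li Be He H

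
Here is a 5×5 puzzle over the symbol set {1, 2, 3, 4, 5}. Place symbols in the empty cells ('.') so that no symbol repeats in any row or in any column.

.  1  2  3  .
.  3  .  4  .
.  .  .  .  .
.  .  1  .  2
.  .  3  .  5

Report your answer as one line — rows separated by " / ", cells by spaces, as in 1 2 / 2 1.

Cell (r1,c5): row 1 has {1,2,3}; column 5 has {2,5} → 4.
Cell (r2,c3): row 2 has {3,4}; column 3 has {1,2,3} → 5.
Cell (r2,c5): row 2 has {3,4,5}; column 5 has {2,4,5} → 1.
Cell (r3,c3): row 3 is empty so far; column 3 has {1,2,3,5} → 4.
Cell (r3,c5): row 3 has {4}; column 5 has {1,2,4,5} → 3.
Cell (r4,c4): row 4 has {1,2}; column 4 has {3,4} → 5.
Cell (r1,c1): row 1 has {1,2,3,4}; column 1 is empty so far → 5.
Cell (r2,c1): row 2 has {1,3,4,5}; column 1 has {5} → 2.
Cell (r3,c1): row 3 has {3,4}; column 1 has {2,5} → 1.
Cell (r3,c4): row 3 has {1,3,4}; column 4 has {3,4,5} → 2.
Cell (r4,c2): row 4 has {1,2,5}; column 2 has {1,3} → 4.
Cell (r5,c1): row 5 has {3,5}; column 1 has {1,2,5} → 4.
Cell (r5,c2): row 5 has {3,4,5}; column 2 has {1,3,4} → 2.
Cell (r5,c4): row 5 has {2,3,4,5}; column 4 has {2,3,4,5} → 1.
Cell (r3,c2): row 3 has {1,2,3,4}; column 2 has {1,2,3,4} → 5.
Cell (r4,c1): row 4 has {1,2,4,5}; column 1 has {1,2,4,5} → 3.

5 1 2 3 4 / 2 3 5 4 1 / 1 5 4 2 3 / 3 4 1 5 2 / 4 2 3 1 5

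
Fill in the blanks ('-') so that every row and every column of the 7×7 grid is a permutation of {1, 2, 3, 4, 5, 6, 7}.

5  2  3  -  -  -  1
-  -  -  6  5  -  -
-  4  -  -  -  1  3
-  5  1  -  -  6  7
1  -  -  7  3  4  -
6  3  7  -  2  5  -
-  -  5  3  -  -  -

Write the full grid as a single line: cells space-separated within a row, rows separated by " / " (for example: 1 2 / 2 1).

5 2 3 4 6 7 1 / 7 1 4 6 5 3 2 / 2 4 6 5 7 1 3 / 3 5 1 2 4 6 7 / 1 6 2 7 3 4 5 / 6 3 7 1 2 5 4 / 4 7 5 3 1 2 6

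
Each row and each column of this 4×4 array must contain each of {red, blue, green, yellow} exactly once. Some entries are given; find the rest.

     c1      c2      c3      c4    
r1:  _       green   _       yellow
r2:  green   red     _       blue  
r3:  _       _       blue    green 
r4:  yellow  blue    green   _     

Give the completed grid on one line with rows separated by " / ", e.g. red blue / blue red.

blue green red yellow / green red yellow blue / red yellow blue green / yellow blue green red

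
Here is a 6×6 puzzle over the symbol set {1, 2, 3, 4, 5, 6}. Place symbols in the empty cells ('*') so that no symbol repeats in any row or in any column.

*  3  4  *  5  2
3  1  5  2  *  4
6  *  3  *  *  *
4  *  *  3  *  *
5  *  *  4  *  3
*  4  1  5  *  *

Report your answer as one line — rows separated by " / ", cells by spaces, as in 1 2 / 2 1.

1 3 4 6 5 2 / 3 1 5 2 6 4 / 6 2 3 1 4 5 / 4 5 6 3 2 1 / 5 6 2 4 1 3 / 2 4 1 5 3 6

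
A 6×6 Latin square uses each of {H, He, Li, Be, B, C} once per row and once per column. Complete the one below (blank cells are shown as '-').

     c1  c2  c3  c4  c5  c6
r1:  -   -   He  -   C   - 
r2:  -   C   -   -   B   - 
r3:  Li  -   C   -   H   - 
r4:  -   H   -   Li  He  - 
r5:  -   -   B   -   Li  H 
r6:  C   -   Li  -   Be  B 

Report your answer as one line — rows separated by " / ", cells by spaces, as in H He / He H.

(r4,c3) = Be
(r4,c6) = C
(r6,c2) = He
(r6,c4) = H
(r2,c3) = H
(r4,c1) = B
(r5,c2) = Be
(r3,c2) = B
(r5,c1) = He
(r5,c4) = C
(r1,c2) = Li
(r1,c6) = Be
(r2,c1) = Be
(r2,c4) = He
(r2,c6) = Li
(r3,c4) = Be
(r3,c6) = He
(r1,c1) = H
(r1,c4) = B

H Li He B C Be / Be C H He B Li / Li B C Be H He / B H Be Li He C / He Be B C Li H / C He Li H Be B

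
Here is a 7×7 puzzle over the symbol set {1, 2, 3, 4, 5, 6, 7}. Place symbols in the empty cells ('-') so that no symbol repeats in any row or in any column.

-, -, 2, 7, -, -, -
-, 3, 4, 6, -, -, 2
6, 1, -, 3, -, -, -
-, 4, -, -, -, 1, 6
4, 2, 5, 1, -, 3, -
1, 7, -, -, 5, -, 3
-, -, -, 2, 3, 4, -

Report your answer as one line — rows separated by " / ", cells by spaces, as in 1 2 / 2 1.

3 5 2 7 4 6 1 / 5 3 4 6 1 7 2 / 6 1 7 3 2 5 4 / 2 4 3 5 7 1 6 / 4 2 5 1 6 3 7 / 1 7 6 4 5 2 3 / 7 6 1 2 3 4 5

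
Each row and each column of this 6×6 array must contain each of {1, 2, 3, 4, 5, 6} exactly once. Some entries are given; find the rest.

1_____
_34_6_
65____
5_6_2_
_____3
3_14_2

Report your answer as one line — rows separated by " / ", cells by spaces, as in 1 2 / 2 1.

1 4 2 5 3 6 / 2 3 4 1 6 5 / 6 5 3 2 4 1 / 5 1 6 3 2 4 / 4 2 5 6 1 3 / 3 6 1 4 5 2

(r2,c1): row 2 has {3,4,6}; column 1 has {1,3,5,6}, so it must be 2.
(r5,c1): row 5 has {3}; column 1 has {1,2,3,5,6}, so it must be 4.
(r6,c2): row 6 has {1,2,3,4}; column 2 has {3,5}, so it must be 6.
(r6,c5): row 6 has {1,2,3,4,6}; column 5 has {2,6}, so it must be 5.
(r5,c5): row 5 has {3,4}; column 5 has {2,5,6}, so it must be 1.
(r5,c2): row 5 has {1,3,4}; column 2 has {3,5,6}, so it must be 2.
(r5,c3): row 5 has {1,2,3,4}; column 3 has {1,4,6}, so it must be 5.
(r5,c4): row 5 has {1,2,3,4,5}; column 4 has {4}, so it must be 6.
(r1,c2): row 1 has {1}; column 2 has {2,3,5,6}, so it must be 4.
(r1,c5): row 1 has {1,4}; column 5 has {1,2,5,6}, so it must be 3.
(r3,c5): row 3 has {5,6}; column 5 has {1,2,3,5,6}, so it must be 4.
(r3,c6): row 3 has {4,5,6}; column 6 has {2,3}, so it must be 1.
(r4,c2): row 4 has {2,5,6}; column 2 has {2,3,4,5,6}, so it must be 1.
(r4,c4): row 4 has {1,2,5,6}; column 4 has {4,6}, so it must be 3.
(r4,c6): row 4 has {1,2,3,5,6}; column 6 has {1,2,3}, so it must be 4.
(r1,c3): row 1 has {1,3,4}; column 3 has {1,4,5,6}, so it must be 2.
(r1,c4): row 1 has {1,2,3,4}; column 4 has {3,4,6}, so it must be 5.
(r1,c6): row 1 has {1,2,3,4,5}; column 6 has {1,2,3,4}, so it must be 6.
(r2,c4): row 2 has {2,3,4,6}; column 4 has {3,4,5,6}, so it must be 1.
(r2,c6): row 2 has {1,2,3,4,6}; column 6 has {1,2,3,4,6}, so it must be 5.
(r3,c3): row 3 has {1,4,5,6}; column 3 has {1,2,4,5,6}, so it must be 3.
(r3,c4): row 3 has {1,3,4,5,6}; column 4 has {1,3,4,5,6}, so it must be 2.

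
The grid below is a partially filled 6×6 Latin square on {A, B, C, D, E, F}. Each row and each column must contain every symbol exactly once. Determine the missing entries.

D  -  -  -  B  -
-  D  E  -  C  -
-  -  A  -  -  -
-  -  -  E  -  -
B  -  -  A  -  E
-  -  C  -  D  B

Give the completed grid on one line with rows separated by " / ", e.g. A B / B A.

(r1,c3) = F
(r1,c4) = C
(r1,c6) = A
(r2,c6) = F
(r5,c3) = D
(r5,c5) = F
(r6,c4) = F
(r1,c2) = E
(r2,c1) = A
(r2,c4) = B
(r3,c4) = D
(r3,c5) = E
(r3,c6) = C
(r4,c3) = B
(r4,c5) = A
(r4,c6) = D
(r5,c2) = C
(r6,c1) = E
(r6,c2) = A
(r3,c1) = F
(r3,c2) = B
(r4,c1) = C
(r4,c2) = F

D E F C B A / A D E B C F / F B A D E C / C F B E A D / B C D A F E / E A C F D B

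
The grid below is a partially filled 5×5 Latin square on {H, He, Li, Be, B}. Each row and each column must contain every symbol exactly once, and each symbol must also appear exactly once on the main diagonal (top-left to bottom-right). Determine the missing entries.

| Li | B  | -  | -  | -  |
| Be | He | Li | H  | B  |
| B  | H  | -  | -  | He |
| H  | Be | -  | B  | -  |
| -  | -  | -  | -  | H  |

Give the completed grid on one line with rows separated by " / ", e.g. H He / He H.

Li B H He Be / Be He Li H B / B H Be Li He / H Be He B Li / He Li B Be H

(r1,c5) = Be
(r3,c3) = Be
(r3,c4) = Li
(r4,c3) = He
(r4,c5) = Li
(r5,c1) = He
(r5,c2) = Li
(r5,c3) = B
(r5,c4) = Be
(r1,c3) = H
(r1,c4) = He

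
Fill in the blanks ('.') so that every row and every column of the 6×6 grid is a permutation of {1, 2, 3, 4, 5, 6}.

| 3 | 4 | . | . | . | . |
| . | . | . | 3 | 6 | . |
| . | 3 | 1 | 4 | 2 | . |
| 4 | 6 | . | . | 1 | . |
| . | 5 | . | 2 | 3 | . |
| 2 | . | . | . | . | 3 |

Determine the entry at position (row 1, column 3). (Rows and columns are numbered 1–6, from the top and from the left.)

2

(r1,c5) = 5
(r4,c4) = 5
(r4,c6) = 2
(r6,c2) = 1
(r6,c4) = 6
(r6,c5) = 4
(r1,c4) = 1
(r1,c6) = 6
(r2,c2) = 2
(r3,c6) = 5
(r4,c3) = 3
(r6,c3) = 5
(r1,c3) = 2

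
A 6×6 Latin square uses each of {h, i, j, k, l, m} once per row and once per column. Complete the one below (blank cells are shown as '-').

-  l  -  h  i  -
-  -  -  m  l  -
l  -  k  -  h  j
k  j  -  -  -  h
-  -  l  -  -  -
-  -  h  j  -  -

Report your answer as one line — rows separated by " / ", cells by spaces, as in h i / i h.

At row 3, column 4: row 3 has {h,j,k,l}; column 4 has {h,j,m}; that leaves i.
At row 4, column 4: row 4 has {h,j,k}; column 4 has {h,i,j,m}; that leaves l.
At row 4, column 5: row 4 has {h,j,k,l}; column 5 has {h,i,l}; that leaves m.
At row 5, column 4: row 5 has {l}; column 4 has {h,i,j,l,m}; that leaves k.
At row 5, column 5: row 5 has {k,l}; column 5 has {h,i,l,m}; that leaves j.
At row 6, column 5: row 6 has {h,j}; column 5 has {h,i,j,l,m}; that leaves k.
At row 3, column 2: row 3 has {h,i,j,k,l}; column 2 has {j,l}; that leaves m.
At row 4, column 3: row 4 has {h,j,k,l,m}; column 3 has {h,k,l}; that leaves i.
At row 6, column 2: row 6 has {h,j,k}; column 2 has {j,l,m}; that leaves i.
At row 2, column 3: row 2 has {l,m}; column 3 has {h,i,k,l}; that leaves j.
At row 5, column 2: row 5 has {j,k,l}; column 2 has {i,j,l,m}; that leaves h.
At row 6, column 1: row 6 has {h,i,j,k}; column 1 has {k,l}; that leaves m.
At row 6, column 6: row 6 has {h,i,j,k,m}; column 6 has {h,j}; that leaves l.
At row 1, column 1: row 1 has {h,i,l}; column 1 has {k,l,m}; that leaves j.
At row 1, column 3: row 1 has {h,i,j,l}; column 3 has {h,i,j,k,l}; that leaves m.
At row 1, column 6: row 1 has {h,i,j,l,m}; column 6 has {h,j,l}; that leaves k.
At row 2, column 2: row 2 has {j,l,m}; column 2 has {h,i,j,l,m}; that leaves k.
At row 2, column 6: row 2 has {j,k,l,m}; column 6 has {h,j,k,l}; that leaves i.
At row 5, column 1: row 5 has {h,j,k,l}; column 1 has {j,k,l,m}; that leaves i.
At row 5, column 6: row 5 has {h,i,j,k,l}; column 6 has {h,i,j,k,l}; that leaves m.
At row 2, column 1: row 2 has {i,j,k,l,m}; column 1 has {i,j,k,l,m}; that leaves h.

j l m h i k / h k j m l i / l m k i h j / k j i l m h / i h l k j m / m i h j k l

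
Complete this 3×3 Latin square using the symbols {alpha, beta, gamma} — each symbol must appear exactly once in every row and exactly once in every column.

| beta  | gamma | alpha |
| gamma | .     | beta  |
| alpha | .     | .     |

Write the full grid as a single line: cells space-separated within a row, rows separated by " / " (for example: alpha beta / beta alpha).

At row 2, column 2: row 2 has {beta,gamma}; column 2 has {gamma}; that leaves alpha.
At row 3, column 2: row 3 has {alpha}; column 2 has {alpha,gamma}; that leaves beta.
At row 3, column 3: row 3 has {alpha,beta}; column 3 has {alpha,beta}; that leaves gamma.

beta gamma alpha / gamma alpha beta / alpha beta gamma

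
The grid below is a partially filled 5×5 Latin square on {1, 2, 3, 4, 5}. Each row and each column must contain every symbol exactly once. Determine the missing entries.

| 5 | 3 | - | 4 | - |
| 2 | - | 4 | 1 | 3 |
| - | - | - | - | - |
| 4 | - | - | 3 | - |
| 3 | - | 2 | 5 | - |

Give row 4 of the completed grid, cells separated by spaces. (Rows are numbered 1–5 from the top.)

Cell (r1,c3): row 1 has {3,4,5}; column 3 has {2,4} → 1.
Cell (r1,c5): row 1 has {1,3,4,5}; column 5 has {3} → 2.
Cell (r2,c2): row 2 has {1,2,3,4}; column 2 has {3} → 5.
Cell (r3,c1): row 3 is empty so far; column 1 has {2,3,4,5} → 1.
Cell (r3,c4): row 3 has {1}; column 4 has {1,3,4,5} → 2.
Cell (r4,c3): row 4 has {3,4}; column 3 has {1,2,4} → 5.
Cell (r4,c5): row 4 has {3,4,5}; column 5 has {2,3} → 1.
Cell (r5,c5): row 5 has {2,3,5}; column 5 has {1,2,3} → 4.
Cell (r3,c2): row 3 has {1,2}; column 2 has {3,5} → 4.
Cell (r3,c3): row 3 has {1,2,4}; column 3 has {1,2,4,5} → 3.
Cell (r3,c5): row 3 has {1,2,3,4}; column 5 has {1,2,3,4} → 5.
Cell (r4,c2): row 4 has {1,3,4,5}; column 2 has {3,4,5} → 2.

4 2 5 3 1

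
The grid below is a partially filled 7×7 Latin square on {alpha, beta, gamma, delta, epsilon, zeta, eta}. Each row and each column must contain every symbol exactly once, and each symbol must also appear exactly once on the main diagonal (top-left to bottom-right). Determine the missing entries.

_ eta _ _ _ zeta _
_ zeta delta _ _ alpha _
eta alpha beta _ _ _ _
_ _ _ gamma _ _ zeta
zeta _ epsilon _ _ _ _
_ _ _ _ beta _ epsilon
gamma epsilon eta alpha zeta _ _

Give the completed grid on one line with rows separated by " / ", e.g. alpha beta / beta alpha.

epsilon eta gamma beta delta zeta alpha / beta zeta delta epsilon gamma alpha eta / eta alpha beta zeta epsilon delta gamma / delta beta alpha gamma eta epsilon zeta / zeta delta epsilon eta alpha gamma beta / alpha gamma zeta delta beta eta epsilon / gamma epsilon eta alpha zeta beta delta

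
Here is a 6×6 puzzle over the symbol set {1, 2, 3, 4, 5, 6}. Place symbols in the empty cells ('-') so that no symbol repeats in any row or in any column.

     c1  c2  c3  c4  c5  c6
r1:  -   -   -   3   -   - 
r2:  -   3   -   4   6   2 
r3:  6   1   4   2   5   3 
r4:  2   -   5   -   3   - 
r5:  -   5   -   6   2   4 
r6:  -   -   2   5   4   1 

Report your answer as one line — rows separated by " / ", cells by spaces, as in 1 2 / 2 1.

4 2 6 3 1 5 / 5 3 1 4 6 2 / 6 1 4 2 5 3 / 2 4 5 1 3 6 / 1 5 3 6 2 4 / 3 6 2 5 4 1

(r1,c5) = 1
(r2,c3) = 1
(r4,c4) = 1
(r4,c6) = 6
(r5,c3) = 3
(r6,c1) = 3
(r6,c2) = 6
(r1,c3) = 6
(r1,c6) = 5
(r2,c1) = 5
(r4,c2) = 4
(r5,c1) = 1
(r1,c1) = 4
(r1,c2) = 2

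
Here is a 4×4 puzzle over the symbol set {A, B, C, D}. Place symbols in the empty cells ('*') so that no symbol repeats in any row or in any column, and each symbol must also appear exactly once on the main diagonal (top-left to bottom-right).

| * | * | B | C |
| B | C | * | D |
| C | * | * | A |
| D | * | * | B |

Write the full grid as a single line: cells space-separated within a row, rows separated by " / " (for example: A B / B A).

A D B C / B C A D / C B D A / D A C B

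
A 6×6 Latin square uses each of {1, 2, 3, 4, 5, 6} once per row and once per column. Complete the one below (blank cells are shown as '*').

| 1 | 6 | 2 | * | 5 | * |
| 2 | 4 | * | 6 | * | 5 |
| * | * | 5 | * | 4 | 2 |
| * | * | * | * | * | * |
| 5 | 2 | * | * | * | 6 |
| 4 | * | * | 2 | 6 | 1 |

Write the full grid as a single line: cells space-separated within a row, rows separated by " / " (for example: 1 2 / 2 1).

1 6 2 4 5 3 / 2 4 1 6 3 5 / 6 3 5 1 4 2 / 3 1 6 5 2 4 / 5 2 4 3 1 6 / 4 5 3 2 6 1

(r6,c3) = 3
(r2,c3) = 1
(r2,c5) = 3
(r5,c3) = 4
(r5,c5) = 1
(r6,c2) = 5
(r4,c3) = 6
(r4,c5) = 2
(r5,c4) = 3
(r1,c4) = 4
(r1,c6) = 3
(r3,c4) = 1
(r4,c1) = 3
(r4,c2) = 1
(r4,c4) = 5
(r4,c6) = 4
(r3,c1) = 6
(r3,c2) = 3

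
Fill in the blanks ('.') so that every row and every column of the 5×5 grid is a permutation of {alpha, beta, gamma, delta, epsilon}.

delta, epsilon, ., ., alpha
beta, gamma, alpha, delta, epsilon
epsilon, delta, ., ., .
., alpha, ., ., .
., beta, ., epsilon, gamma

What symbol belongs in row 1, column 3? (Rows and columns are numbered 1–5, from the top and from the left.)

(r3,c5) = beta
(r4,c1) = gamma
(r4,c4) = beta
(r4,c5) = delta
(r5,c1) = alpha
(r5,c3) = delta
(r1,c4) = gamma
(r3,c3) = gamma
(r3,c4) = alpha
(r4,c3) = epsilon
(r1,c3) = beta

beta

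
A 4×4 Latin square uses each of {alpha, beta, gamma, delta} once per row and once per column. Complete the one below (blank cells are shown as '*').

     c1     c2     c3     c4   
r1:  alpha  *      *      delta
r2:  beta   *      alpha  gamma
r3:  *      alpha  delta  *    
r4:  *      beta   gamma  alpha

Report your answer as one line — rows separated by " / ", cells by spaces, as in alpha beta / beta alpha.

alpha gamma beta delta / beta delta alpha gamma / gamma alpha delta beta / delta beta gamma alpha

row 1 has {alpha,delta}; column 2 has {alpha,beta} — only gamma is left for (r1,c2).
row 1 has {alpha,gamma,delta}; column 3 has {alpha,gamma,delta} — only beta is left for (r1,c3).
row 2 has {alpha,beta,gamma}; column 2 has {alpha,beta,gamma} — only delta is left for (r2,c2).
row 3 has {alpha,delta}; column 1 has {alpha,beta} — only gamma is left for (r3,c1).
row 3 has {alpha,gamma,delta}; column 4 has {alpha,gamma,delta} — only beta is left for (r3,c4).
row 4 has {alpha,beta,gamma}; column 1 has {alpha,beta,gamma} — only delta is left for (r4,c1).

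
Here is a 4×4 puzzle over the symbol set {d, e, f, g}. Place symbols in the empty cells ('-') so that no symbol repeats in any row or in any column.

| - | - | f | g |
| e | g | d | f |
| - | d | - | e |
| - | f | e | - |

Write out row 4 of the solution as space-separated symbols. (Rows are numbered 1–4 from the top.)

g f e d

(r1,c1) = d
(r1,c2) = e
(r3,c3) = g
(r4,c1) = g
(r4,c4) = d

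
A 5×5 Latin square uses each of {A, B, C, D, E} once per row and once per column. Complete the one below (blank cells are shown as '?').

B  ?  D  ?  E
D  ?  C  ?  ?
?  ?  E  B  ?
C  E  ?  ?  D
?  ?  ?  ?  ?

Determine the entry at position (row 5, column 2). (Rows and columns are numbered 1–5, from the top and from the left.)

At row 3, column 1: row 3 has {B,E}; column 1 has {B,C,D}; that leaves A.
At row 3, column 5: row 3 has {A,B,E}; column 5 has {D,E}; that leaves C.
At row 4, column 4: row 4 has {C,D,E}; column 4 has {B}; that leaves A.
At row 5, column 1: row 5 is empty so far; column 1 has {A,B,C,D}; that leaves E.
At row 1, column 4: row 1 has {B,D,E}; column 4 has {A,B}; that leaves C.
At row 2, column 4: row 2 has {C,D}; column 4 has {A,B,C}; that leaves E.
At row 3, column 2: row 3 has {A,B,C,E}; column 2 has {E}; that leaves D.
At row 4, column 3: row 4 has {A,C,D,E}; column 3 has {C,D,E}; that leaves B.
At row 5, column 3: row 5 has {E}; column 3 has {B,C,D,E}; that leaves A.
At row 5, column 4: row 5 has {A,E}; column 4 has {A,B,C,E}; that leaves D.
At row 5, column 5: row 5 has {A,D,E}; column 5 has {C,D,E}; that leaves B.
At row 1, column 2: row 1 has {B,C,D,E}; column 2 has {D,E}; that leaves A.
At row 2, column 2: row 2 has {C,D,E}; column 2 has {A,D,E}; that leaves B.
At row 2, column 5: row 2 has {B,C,D,E}; column 5 has {B,C,D,E}; that leaves A.
At row 5, column 2: row 5 has {A,B,D,E}; column 2 has {A,B,D,E}; that leaves C.

C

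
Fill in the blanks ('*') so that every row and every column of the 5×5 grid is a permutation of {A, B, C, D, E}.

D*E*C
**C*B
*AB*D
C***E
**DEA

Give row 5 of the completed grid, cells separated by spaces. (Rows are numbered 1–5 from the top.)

B C D E A

(r1,c2) = B
(r1,c4) = A
(r2,c4) = D
(r3,c1) = E
(r3,c4) = C
(r4,c2) = D
(r4,c3) = A
(r4,c4) = B
(r5,c1) = B
(r5,c2) = C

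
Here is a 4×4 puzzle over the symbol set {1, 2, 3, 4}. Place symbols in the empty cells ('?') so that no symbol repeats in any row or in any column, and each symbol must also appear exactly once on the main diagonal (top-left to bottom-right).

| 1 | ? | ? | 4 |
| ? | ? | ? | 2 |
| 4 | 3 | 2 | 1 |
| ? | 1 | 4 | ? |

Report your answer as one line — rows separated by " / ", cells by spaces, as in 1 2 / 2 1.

1 2 3 4 / 3 4 1 2 / 4 3 2 1 / 2 1 4 3

Cell (r1,c2): row 1 has {1,4}; column 2 has {1,3} → 2.
Cell (r1,c3): row 1 has {1,2,4}; column 3 has {2,4} → 3.
Cell (r2,c1): row 2 has {2}; column 1 has {1,4} → 3.
Cell (r2,c2): row 2 has {2,3}; column 2 has {1,2,3}; the diagonal has {1,2} → 4.
Cell (r2,c3): row 2 has {2,3,4}; column 3 has {2,3,4} → 1.
Cell (r4,c1): row 4 has {1,4}; column 1 has {1,3,4} → 2.
Cell (r4,c4): row 4 has {1,2,4}; column 4 has {1,2,4}; the diagonal has {1,2,4} → 3.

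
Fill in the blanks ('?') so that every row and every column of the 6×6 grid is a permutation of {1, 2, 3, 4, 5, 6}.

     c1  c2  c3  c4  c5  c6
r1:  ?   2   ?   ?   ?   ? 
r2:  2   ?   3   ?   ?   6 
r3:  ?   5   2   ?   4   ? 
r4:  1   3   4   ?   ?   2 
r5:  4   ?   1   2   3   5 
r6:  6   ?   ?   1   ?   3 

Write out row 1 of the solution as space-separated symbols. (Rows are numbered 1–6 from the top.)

5 2 6 3 1 4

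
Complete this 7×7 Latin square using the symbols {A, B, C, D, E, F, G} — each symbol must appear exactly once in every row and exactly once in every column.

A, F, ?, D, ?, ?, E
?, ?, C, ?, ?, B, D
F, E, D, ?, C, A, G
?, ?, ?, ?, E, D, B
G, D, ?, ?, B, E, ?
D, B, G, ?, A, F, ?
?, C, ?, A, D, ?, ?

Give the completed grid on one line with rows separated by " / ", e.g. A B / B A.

(r1,c3) = B
(r1,c5) = G
(r1,c6) = C
(r2,c1) = E
(r2,c5) = F
(r3,c4) = B
(r4,c1) = C
(r6,c7) = C
(r7,c1) = B
(r7,c6) = G
(r7,c7) = F
(r2,c4) = G
(r4,c4) = F
(r5,c4) = C
(r5,c7) = A
(r6,c4) = E
(r7,c3) = E
(r2,c2) = A
(r4,c2) = G
(r4,c3) = A
(r5,c3) = F

A F B D G C E / E A C G F B D / F E D B C A G / C G A F E D B / G D F C B E A / D B G E A F C / B C E A D G F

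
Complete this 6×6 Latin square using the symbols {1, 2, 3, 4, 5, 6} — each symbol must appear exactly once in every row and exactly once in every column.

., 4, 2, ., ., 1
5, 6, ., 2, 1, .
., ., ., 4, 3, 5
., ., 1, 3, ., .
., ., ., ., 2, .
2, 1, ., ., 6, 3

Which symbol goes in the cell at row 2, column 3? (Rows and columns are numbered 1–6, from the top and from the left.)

3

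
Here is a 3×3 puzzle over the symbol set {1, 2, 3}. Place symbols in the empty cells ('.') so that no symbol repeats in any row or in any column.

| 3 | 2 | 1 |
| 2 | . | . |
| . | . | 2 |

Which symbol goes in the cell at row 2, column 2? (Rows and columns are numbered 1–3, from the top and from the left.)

1

(r2,c3) = 3
(r3,c1) = 1
(r3,c2) = 3
(r2,c2) = 1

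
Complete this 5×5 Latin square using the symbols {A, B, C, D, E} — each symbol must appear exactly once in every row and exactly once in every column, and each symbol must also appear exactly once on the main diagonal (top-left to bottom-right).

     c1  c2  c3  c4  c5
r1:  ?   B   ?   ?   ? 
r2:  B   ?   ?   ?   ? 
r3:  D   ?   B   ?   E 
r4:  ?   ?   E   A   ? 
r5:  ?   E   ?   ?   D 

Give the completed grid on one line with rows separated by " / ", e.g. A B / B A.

row 2 has {B}; column 2 has {B,E}; the diagonal has {A,B,D} — only C is left for (r2,c2).
row 2 has {B,C}; column 5 has {D,E} — only A is left for (r2,c5).
row 3 has {B,D,E}; column 2 has {B,C,E} — only A is left for (r3,c2).
row 3 has {A,B,D,E}; column 4 has {A} — only C is left for (r3,c4).
row 4 has {A,E}; column 1 has {B,D} — only C is left for (r4,c1).
row 4 has {A,C,E}; column 2 has {A,B,C,E} — only D is left for (r4,c2).
row 4 has {A,C,D,E}; column 5 has {A,D,E} — only B is left for (r4,c5).
row 5 has {D,E}; column 1 has {B,C,D} — only A is left for (r5,c1).
row 5 has {A,D,E}; column 3 has {B,E} — only C is left for (r5,c3).
row 5 has {A,C,D,E}; column 4 has {A,C} — only B is left for (r5,c4).
row 1 has {B}; column 1 has {A,B,C,D}; the diagonal has {A,B,C,D} — only E is left for (r1,c1).
row 1 has {B,E}; column 4 has {A,B,C} — only D is left for (r1,c4).
row 1 has {B,D,E}; column 5 has {A,B,D,E} — only C is left for (r1,c5).
row 2 has {A,B,C}; column 3 has {B,C,E} — only D is left for (r2,c3).
row 2 has {A,B,C,D}; column 4 has {A,B,C,D} — only E is left for (r2,c4).
row 1 has {B,C,D,E}; column 3 has {B,C,D,E} — only A is left for (r1,c3).

E B A D C / B C D E A / D A B C E / C D E A B / A E C B D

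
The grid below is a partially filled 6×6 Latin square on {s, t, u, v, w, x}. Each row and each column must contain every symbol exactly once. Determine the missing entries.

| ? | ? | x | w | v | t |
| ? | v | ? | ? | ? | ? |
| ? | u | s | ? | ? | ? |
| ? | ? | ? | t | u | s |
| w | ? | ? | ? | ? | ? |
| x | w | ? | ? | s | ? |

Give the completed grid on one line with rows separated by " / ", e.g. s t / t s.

u s x w v t / s v u x t w / t u s v w x / v x w t u s / w t v s x u / x w t u s v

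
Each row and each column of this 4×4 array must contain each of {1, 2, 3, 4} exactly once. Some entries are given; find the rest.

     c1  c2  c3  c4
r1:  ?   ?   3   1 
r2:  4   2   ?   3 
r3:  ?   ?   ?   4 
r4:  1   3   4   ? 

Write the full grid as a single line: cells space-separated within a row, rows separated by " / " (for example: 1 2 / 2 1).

2 4 3 1 / 4 2 1 3 / 3 1 2 4 / 1 3 4 2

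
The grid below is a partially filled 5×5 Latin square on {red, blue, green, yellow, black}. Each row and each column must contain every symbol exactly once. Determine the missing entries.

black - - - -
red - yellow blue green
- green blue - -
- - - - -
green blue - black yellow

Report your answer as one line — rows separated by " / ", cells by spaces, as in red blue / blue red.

At row 2, column 2: row 2 has {red,blue,green,yellow}; column 2 has {blue,green}; that leaves black.
At row 3, column 1: row 3 has {blue,green}; column 1 has {red,green,black}; that leaves yellow.
At row 3, column 4: row 3 has {blue,green,yellow}; column 4 has {blue,black}; that leaves red.
At row 3, column 5: row 3 has {red,blue,green,yellow}; column 5 has {green,yellow}; that leaves black.
At row 4, column 1: row 4 is empty so far; column 1 has {red,green,yellow,black}; that leaves blue.
At row 4, column 5: row 4 has {blue}; column 5 has {green,yellow,black}; that leaves red.
At row 5, column 3: row 5 has {blue,green,yellow,black}; column 3 has {blue,yellow}; that leaves red.
At row 1, column 3: row 1 has {black}; column 3 has {red,blue,yellow}; that leaves green.
At row 1, column 4: row 1 has {green,black}; column 4 has {red,blue,black}; that leaves yellow.
At row 1, column 5: row 1 has {green,yellow,black}; column 5 has {red,green,yellow,black}; that leaves blue.
At row 4, column 2: row 4 has {red,blue}; column 2 has {blue,green,black}; that leaves yellow.
At row 4, column 3: row 4 has {red,blue,yellow}; column 3 has {red,blue,green,yellow}; that leaves black.
At row 4, column 4: row 4 has {red,blue,yellow,black}; column 4 has {red,blue,yellow,black}; that leaves green.
At row 1, column 2: row 1 has {blue,green,yellow,black}; column 2 has {blue,green,yellow,black}; that leaves red.

black red green yellow blue / red black yellow blue green / yellow green blue red black / blue yellow black green red / green blue red black yellow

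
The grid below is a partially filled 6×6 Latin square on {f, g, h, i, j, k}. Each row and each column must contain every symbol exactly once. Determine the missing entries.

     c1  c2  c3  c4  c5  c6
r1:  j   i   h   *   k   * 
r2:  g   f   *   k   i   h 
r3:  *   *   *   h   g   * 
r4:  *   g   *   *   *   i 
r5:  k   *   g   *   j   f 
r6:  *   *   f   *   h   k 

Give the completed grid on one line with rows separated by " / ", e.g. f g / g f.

j i h f k g / g f j k i h / f k i h g j / h g k j f i / k h g i j f / i j f g h k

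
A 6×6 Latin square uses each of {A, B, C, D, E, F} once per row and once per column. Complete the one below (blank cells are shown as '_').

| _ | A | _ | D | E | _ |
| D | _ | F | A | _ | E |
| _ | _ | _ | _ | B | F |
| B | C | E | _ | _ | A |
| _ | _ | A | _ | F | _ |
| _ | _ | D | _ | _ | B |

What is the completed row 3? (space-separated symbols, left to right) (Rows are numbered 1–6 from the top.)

(r1,c6): row 1 has {A,D,E}; column 6 has {A,B,E,F}, so it must be C.
(r2,c2): row 2 has {A,D,E,F}; column 2 has {A,C}, so it must be B.
(r2,c5): row 2 has {A,B,D,E,F}; column 5 has {B,E,F}, so it must be C.
(r3,c3): row 3 has {B,F}; column 3 has {A,D,E,F}, so it must be C.
(r3,c4): row 3 has {B,C,F}; column 4 has {A,D}, so it must be E.
(r4,c4): row 4 has {A,B,C,E}; column 4 has {A,D,E}, so it must be F.
(r4,c5): row 4 has {A,B,C,E,F}; column 5 has {B,C,E,F}, so it must be D.
(r5,c6): row 5 has {A,F}; column 6 has {A,B,C,E,F}, so it must be D.
(r6,c4): row 6 has {B,D}; column 4 has {A,D,E,F}, so it must be C.
(r6,c5): row 6 has {B,C,D}; column 5 has {B,C,D,E,F}, so it must be A.
(r1,c1): row 1 has {A,C,D,E}; column 1 has {B,D}, so it must be F.
(r1,c3): row 1 has {A,C,D,E,F}; column 3 has {A,C,D,E,F}, so it must be B.
(r3,c1): row 3 has {B,C,E,F}; column 1 has {B,D,F}, so it must be A.
(r3,c2): row 3 has {A,B,C,E,F}; column 2 has {A,B,C}, so it must be D.

A D C E B F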